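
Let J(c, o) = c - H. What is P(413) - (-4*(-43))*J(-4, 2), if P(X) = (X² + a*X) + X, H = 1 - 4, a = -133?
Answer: 116225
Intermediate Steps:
H = -3
J(c, o) = 3 + c (J(c, o) = c - 1*(-3) = c + 3 = 3 + c)
P(X) = X² - 132*X (P(X) = (X² - 133*X) + X = X² - 132*X)
P(413) - (-4*(-43))*J(-4, 2) = 413*(-132 + 413) - (-4*(-43))*(3 - 4) = 413*281 - 172*(-1) = 116053 - 1*(-172) = 116053 + 172 = 116225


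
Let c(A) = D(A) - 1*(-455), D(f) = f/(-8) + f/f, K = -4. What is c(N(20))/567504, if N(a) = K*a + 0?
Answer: 233/283752 ≈ 0.00082114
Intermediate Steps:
D(f) = 1 - f/8 (D(f) = f*(-⅛) + 1 = -f/8 + 1 = 1 - f/8)
N(a) = -4*a (N(a) = -4*a + 0 = -4*a)
c(A) = 456 - A/8 (c(A) = (1 - A/8) - 1*(-455) = (1 - A/8) + 455 = 456 - A/8)
c(N(20))/567504 = (456 - (-1)*20/2)/567504 = (456 - ⅛*(-80))*(1/567504) = (456 + 10)*(1/567504) = 466*(1/567504) = 233/283752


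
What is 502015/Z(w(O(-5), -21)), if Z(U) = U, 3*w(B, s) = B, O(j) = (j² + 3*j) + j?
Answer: 301209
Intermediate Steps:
O(j) = j² + 4*j
w(B, s) = B/3
502015/Z(w(O(-5), -21)) = 502015/(((-5*(4 - 5))/3)) = 502015/(((-5*(-1))/3)) = 502015/(((⅓)*5)) = 502015/(5/3) = 502015*(⅗) = 301209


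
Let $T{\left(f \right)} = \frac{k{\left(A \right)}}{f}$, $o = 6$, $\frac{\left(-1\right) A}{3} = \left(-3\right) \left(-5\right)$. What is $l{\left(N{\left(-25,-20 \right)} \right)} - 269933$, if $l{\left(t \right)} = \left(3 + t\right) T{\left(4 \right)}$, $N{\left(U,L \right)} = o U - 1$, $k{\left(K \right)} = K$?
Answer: $-268268$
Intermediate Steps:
$A = -45$ ($A = - 3 \left(\left(-3\right) \left(-5\right)\right) = \left(-3\right) 15 = -45$)
$T{\left(f \right)} = - \frac{45}{f}$
$N{\left(U,L \right)} = -1 + 6 U$ ($N{\left(U,L \right)} = 6 U - 1 = -1 + 6 U$)
$l{\left(t \right)} = - \frac{135}{4} - \frac{45 t}{4}$ ($l{\left(t \right)} = \left(3 + t\right) \left(- \frac{45}{4}\right) = - \frac{135}{4} - \frac{45 t}{4}$)
$l{\left(N{\left(-25,-20 \right)} \right)} - 269933 = \left(- \frac{135}{4} - \frac{45 \left(-1 + 6 \left(-25\right)\right)}{4}\right) - 269933 = \left(- \frac{135}{4} - \frac{45 \left(-1 - 150\right)}{4}\right) - 269933 = \left(- \frac{135}{4} - - \frac{6795}{4}\right) - 269933 = \left(- \frac{135}{4} + \frac{6795}{4}\right) - 269933 = 1665 - 269933 = -268268$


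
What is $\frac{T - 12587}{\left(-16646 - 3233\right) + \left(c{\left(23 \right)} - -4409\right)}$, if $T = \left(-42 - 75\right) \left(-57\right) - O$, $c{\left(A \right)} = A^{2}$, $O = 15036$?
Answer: $\frac{20954}{14941} \approx 1.4025$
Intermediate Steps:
$T = -8367$ ($T = \left(-42 - 75\right) \left(-57\right) - 15036 = \left(-117\right) \left(-57\right) - 15036 = 6669 - 15036 = -8367$)
$\frac{T - 12587}{\left(-16646 - 3233\right) + \left(c{\left(23 \right)} - -4409\right)} = \frac{-8367 - 12587}{\left(-16646 - 3233\right) + \left(23^{2} - -4409\right)} = - \frac{20954}{\left(-16646 - 3233\right) + \left(529 + 4409\right)} = - \frac{20954}{-19879 + 4938} = - \frac{20954}{-14941} = \left(-20954\right) \left(- \frac{1}{14941}\right) = \frac{20954}{14941}$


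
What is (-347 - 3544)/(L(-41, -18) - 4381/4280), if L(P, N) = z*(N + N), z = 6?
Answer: 16653480/928861 ≈ 17.929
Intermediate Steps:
L(P, N) = 12*N (L(P, N) = 6*(N + N) = 6*(2*N) = 12*N)
(-347 - 3544)/(L(-41, -18) - 4381/4280) = (-347 - 3544)/(12*(-18) - 4381/4280) = -3891/(-216 - 4381*1/4280) = -3891/(-216 - 4381/4280) = -3891/(-928861/4280) = -3891*(-4280/928861) = 16653480/928861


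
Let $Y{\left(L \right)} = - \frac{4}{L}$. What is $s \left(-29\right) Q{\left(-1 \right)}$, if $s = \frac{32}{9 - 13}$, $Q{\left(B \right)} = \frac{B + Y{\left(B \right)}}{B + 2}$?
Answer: $696$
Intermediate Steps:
$Q{\left(B \right)} = \frac{B - \frac{4}{B}}{2 + B}$ ($Q{\left(B \right)} = \frac{B - \frac{4}{B}}{B + 2} = \frac{B - \frac{4}{B}}{2 + B}$)
$s = -8$ ($s = \frac{32}{9 - 13} = \frac{32}{-4} = 32 \left(- \frac{1}{4}\right) = -8$)
$s \left(-29\right) Q{\left(-1 \right)} = \left(-8\right) \left(-29\right) \frac{-2 - 1}{-1} = 232 \left(\left(-1\right) \left(-3\right)\right) = 232 \cdot 3 = 696$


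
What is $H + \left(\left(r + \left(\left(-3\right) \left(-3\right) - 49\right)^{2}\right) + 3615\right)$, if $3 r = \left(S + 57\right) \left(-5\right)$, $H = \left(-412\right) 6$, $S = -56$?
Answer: $\frac{8224}{3} \approx 2741.3$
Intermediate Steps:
$H = -2472$
$r = - \frac{5}{3}$ ($r = \frac{\left(-56 + 57\right) \left(-5\right)}{3} = \frac{1 \left(-5\right)}{3} = \frac{1}{3} \left(-5\right) = - \frac{5}{3} \approx -1.6667$)
$H + \left(\left(r + \left(\left(-3\right) \left(-3\right) - 49\right)^{2}\right) + 3615\right) = -2472 + \left(\left(- \frac{5}{3} + \left(\left(-3\right) \left(-3\right) - 49\right)^{2}\right) + 3615\right) = -2472 + \left(\left(- \frac{5}{3} + \left(9 - 49\right)^{2}\right) + 3615\right) = -2472 + \left(\left(- \frac{5}{3} + \left(-40\right)^{2}\right) + 3615\right) = -2472 + \left(\left(- \frac{5}{3} + 1600\right) + 3615\right) = -2472 + \left(\frac{4795}{3} + 3615\right) = -2472 + \frac{15640}{3} = \frac{8224}{3}$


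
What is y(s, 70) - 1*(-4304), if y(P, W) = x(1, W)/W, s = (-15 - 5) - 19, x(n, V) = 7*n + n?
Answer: 150644/35 ≈ 4304.1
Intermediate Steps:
x(n, V) = 8*n
s = -39 (s = -20 - 19 = -39)
y(P, W) = 8/W (y(P, W) = (8*1)/W = 8/W)
y(s, 70) - 1*(-4304) = 8/70 - 1*(-4304) = 8*(1/70) + 4304 = 4/35 + 4304 = 150644/35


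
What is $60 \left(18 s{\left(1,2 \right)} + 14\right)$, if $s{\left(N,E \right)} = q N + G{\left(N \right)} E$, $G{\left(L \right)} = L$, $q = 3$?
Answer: $6240$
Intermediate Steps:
$s{\left(N,E \right)} = 3 N + E N$ ($s{\left(N,E \right)} = 3 N + N E = 3 N + E N$)
$60 \left(18 s{\left(1,2 \right)} + 14\right) = 60 \left(18 \cdot 1 \left(3 + 2\right) + 14\right) = 60 \left(18 \cdot 1 \cdot 5 + 14\right) = 60 \left(18 \cdot 5 + 14\right) = 60 \left(90 + 14\right) = 60 \cdot 104 = 6240$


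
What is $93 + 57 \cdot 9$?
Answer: $606$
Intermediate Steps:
$93 + 57 \cdot 9 = 93 + 513 = 606$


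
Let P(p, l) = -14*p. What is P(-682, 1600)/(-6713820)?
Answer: -2387/1678455 ≈ -0.0014221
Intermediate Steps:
P(-682, 1600)/(-6713820) = -14*(-682)/(-6713820) = 9548*(-1/6713820) = -2387/1678455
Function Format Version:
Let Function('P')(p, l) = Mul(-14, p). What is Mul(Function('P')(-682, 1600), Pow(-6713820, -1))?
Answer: Rational(-2387, 1678455) ≈ -0.0014221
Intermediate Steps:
Mul(Function('P')(-682, 1600), Pow(-6713820, -1)) = Mul(Mul(-14, -682), Pow(-6713820, -1)) = Mul(9548, Rational(-1, 6713820)) = Rational(-2387, 1678455)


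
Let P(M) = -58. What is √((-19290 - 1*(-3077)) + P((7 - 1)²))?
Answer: I*√16271 ≈ 127.56*I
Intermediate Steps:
√((-19290 - 1*(-3077)) + P((7 - 1)²)) = √((-19290 - 1*(-3077)) - 58) = √((-19290 + 3077) - 58) = √(-16213 - 58) = √(-16271) = I*√16271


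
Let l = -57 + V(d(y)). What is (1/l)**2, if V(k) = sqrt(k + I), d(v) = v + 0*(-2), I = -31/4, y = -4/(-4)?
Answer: 4/(9*(38 - I*sqrt(3))**2) ≈ 0.00030588 + 2.7942e-5*I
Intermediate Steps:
y = 1 (y = -4*(-1/4) = 1)
I = -31/4 (I = -31*1/4 = -31/4 ≈ -7.7500)
d(v) = v (d(v) = v + 0 = v)
V(k) = sqrt(-31/4 + k) (V(k) = sqrt(k - 31/4) = sqrt(-31/4 + k))
l = -57 + 3*I*sqrt(3)/2 (l = -57 + sqrt(-31 + 4*1)/2 = -57 + sqrt(-31 + 4)/2 = -57 + sqrt(-27)/2 = -57 + (3*I*sqrt(3))/2 = -57 + 3*I*sqrt(3)/2 ≈ -57.0 + 2.5981*I)
(1/l)**2 = (1/(-57 + 3*I*sqrt(3)/2))**2 = (-57 + 3*I*sqrt(3)/2)**(-2)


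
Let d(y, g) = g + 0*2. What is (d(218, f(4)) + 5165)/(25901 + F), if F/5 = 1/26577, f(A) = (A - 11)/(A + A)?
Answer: 1097975601/5506967056 ≈ 0.19938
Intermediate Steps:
f(A) = (-11 + A)/(2*A) (f(A) = (-11 + A)/((2*A)) = (-11 + A)*(1/(2*A)) = (-11 + A)/(2*A))
F = 5/26577 ≈ 0.00018813
d(y, g) = g (d(y, g) = g + 0 = g)
(d(218, f(4)) + 5165)/(25901 + F) = ((½)*(-11 + 4)/4 + 5165)/(25901 + 5/26577) = ((½)*(¼)*(-7) + 5165)/(688370882/26577) = (-7/8 + 5165)*(26577/688370882) = (41313/8)*(26577/688370882) = 1097975601/5506967056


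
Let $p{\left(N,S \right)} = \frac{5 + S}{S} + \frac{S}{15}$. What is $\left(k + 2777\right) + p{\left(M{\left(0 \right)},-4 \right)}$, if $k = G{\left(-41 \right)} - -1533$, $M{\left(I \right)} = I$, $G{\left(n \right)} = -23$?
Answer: $\frac{257189}{60} \approx 4286.5$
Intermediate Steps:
$p{\left(N,S \right)} = \frac{S}{15} + \frac{5 + S}{S}$ ($p{\left(N,S \right)} = \frac{5 + S}{S} + S \frac{1}{15} = \frac{5 + S}{S} + \frac{S}{15} = \frac{S}{15} + \frac{5 + S}{S}$)
$k = 1510$ ($k = -23 - -1533 = -23 + 1533 = 1510$)
$\left(k + 2777\right) + p{\left(M{\left(0 \right)},-4 \right)} = \left(1510 + 2777\right) + \left(1 + \frac{5}{-4} + \frac{1}{15} \left(-4\right)\right) = 4287 + \left(1 + 5 \left(- \frac{1}{4}\right) - \frac{4}{15}\right) = 4287 - \frac{31}{60} = \frac{257189}{60}$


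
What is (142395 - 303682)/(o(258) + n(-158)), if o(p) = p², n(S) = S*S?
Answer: -161287/91528 ≈ -1.7622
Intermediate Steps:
n(S) = S²
(142395 - 303682)/(o(258) + n(-158)) = (142395 - 303682)/(258² + (-158)²) = -161287/(66564 + 24964) = -161287/91528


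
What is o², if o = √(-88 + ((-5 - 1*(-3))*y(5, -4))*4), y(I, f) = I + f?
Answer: -96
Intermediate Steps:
o = 4*I*√6 (o = √(-88 + ((-5 - 1*(-3))*(5 - 4))*4) = √(-88 + ((-5 + 3)*1)*4) = √(-88 - 2*1*4) = √(-88 - 2*4) = √(-88 - 8) = √(-96) = 4*I*√6 ≈ 9.798*I)
o² = (4*I*√6)² = -96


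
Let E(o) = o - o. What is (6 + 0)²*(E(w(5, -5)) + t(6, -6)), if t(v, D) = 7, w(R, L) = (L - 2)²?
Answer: 252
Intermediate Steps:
w(R, L) = (-2 + L)²
E(o) = 0
(6 + 0)²*(E(w(5, -5)) + t(6, -6)) = (6 + 0)²*(0 + 7) = 6²*7 = 36*7 = 252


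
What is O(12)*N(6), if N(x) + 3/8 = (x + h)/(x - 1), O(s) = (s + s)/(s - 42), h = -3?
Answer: -9/50 ≈ -0.18000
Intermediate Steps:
O(s) = 2*s/(-42 + s) (O(s) = (2*s)/(-42 + s) = 2*s/(-42 + s))
N(x) = -3/8 + (-3 + x)/(-1 + x) (N(x) = -3/8 + (x - 3)/(x - 1) = -3/8 + (-3 + x)/(-1 + x))
O(12)*N(6) = (2*12/(-42 + 12))*((-21 + 5*6)/(8*(-1 + 6))) = (2*12/(-30))*((⅛)*(-21 + 30)/5) = (2*12*(-1/30))*((⅛)*(⅕)*9) = -⅘*9/40 = -9/50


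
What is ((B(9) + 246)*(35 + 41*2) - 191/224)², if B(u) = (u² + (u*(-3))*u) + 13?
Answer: 6461687740225/50176 ≈ 1.2878e+8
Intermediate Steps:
B(u) = 13 - 2*u² (B(u) = (u² + (-3*u)*u) + 13 = (u² - 3*u²) + 13 = -2*u² + 13 = 13 - 2*u²)
((B(9) + 246)*(35 + 41*2) - 191/224)² = (((13 - 2*9²) + 246)*(35 + 41*2) - 191/224)² = (((13 - 2*81) + 246)*(35 + 82) - 191*1/224)² = (((13 - 162) + 246)*117 - 191/224)² = ((-149 + 246)*117 - 191/224)² = (97*117 - 191/224)² = (11349 - 191/224)² = (2541985/224)² = 6461687740225/50176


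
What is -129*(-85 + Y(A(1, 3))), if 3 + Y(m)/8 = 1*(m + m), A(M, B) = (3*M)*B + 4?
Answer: -12771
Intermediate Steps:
A(M, B) = 4 + 3*B*M (A(M, B) = 3*B*M + 4 = 4 + 3*B*M)
Y(m) = -24 + 16*m (Y(m) = -24 + 8*(1*(m + m)) = -24 + 8*(1*(2*m)) = -24 + 8*(2*m) = -24 + 16*m)
-129*(-85 + Y(A(1, 3))) = -129*(-85 + (-24 + 16*(4 + 3*3*1))) = -129*(-85 + (-24 + 16*(4 + 9))) = -129*(-85 + (-24 + 16*13)) = -129*(-85 + (-24 + 208)) = -129*(-85 + 184) = -129*99 = -12771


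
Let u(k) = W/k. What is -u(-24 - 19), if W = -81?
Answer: -81/43 ≈ -1.8837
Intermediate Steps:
u(k) = -81/k
-u(-24 - 19) = -(-81)/(-24 - 19) = -(-81)/(-43) = -(-81)*(-1)/43 = -1*81/43 = -81/43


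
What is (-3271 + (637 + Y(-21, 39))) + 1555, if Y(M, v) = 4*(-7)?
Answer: -1107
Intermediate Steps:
Y(M, v) = -28
(-3271 + (637 + Y(-21, 39))) + 1555 = (-3271 + (637 - 28)) + 1555 = (-3271 + 609) + 1555 = -2662 + 1555 = -1107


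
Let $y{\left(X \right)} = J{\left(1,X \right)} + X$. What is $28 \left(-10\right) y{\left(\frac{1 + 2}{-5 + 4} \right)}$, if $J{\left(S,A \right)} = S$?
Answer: $560$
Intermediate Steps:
$y{\left(X \right)} = 1 + X$
$28 \left(-10\right) y{\left(\frac{1 + 2}{-5 + 4} \right)} = 28 \left(-10\right) \left(1 + \frac{1 + 2}{-5 + 4}\right) = - 280 \left(1 + \frac{3}{-1}\right) = - 280 \left(1 + 3 \left(-1\right)\right) = - 280 \left(1 - 3\right) = \left(-280\right) \left(-2\right) = 560$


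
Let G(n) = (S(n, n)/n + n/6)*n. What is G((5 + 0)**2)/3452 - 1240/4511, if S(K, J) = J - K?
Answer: -22863505/93431832 ≈ -0.24471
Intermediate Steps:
G(n) = n**2/6 (G(n) = ((n - n)/n + n/6)*n = (0/n + n*(1/6))*n = (0 + n/6)*n = (n/6)*n = n**2/6)
G((5 + 0)**2)/3452 - 1240/4511 = (((5 + 0)**2)**2/6)/3452 - 1240/4511 = ((5**2)**2/6)*(1/3452) - 1240*1/4511 = ((1/6)*25**2)*(1/3452) - 1240/4511 = ((1/6)*625)*(1/3452) - 1240/4511 = (625/6)*(1/3452) - 1240/4511 = 625/20712 - 1240/4511 = -22863505/93431832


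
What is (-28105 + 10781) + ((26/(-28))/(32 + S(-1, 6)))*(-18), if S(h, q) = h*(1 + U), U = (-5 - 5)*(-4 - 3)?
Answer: -121271/7 ≈ -17324.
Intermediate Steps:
U = 70 (U = -10*(-7) = 70)
S(h, q) = 71*h (S(h, q) = h*(1 + 70) = h*71 = 71*h)
(-28105 + 10781) + ((26/(-28))/(32 + S(-1, 6)))*(-18) = (-28105 + 10781) + ((26/(-28))/(32 + 71*(-1)))*(-18) = -17324 + ((26*(-1/28))/(32 - 71))*(-18) = -17324 + (-13/14/(-39))*(-18) = -17324 - 1/39*(-13/14)*(-18) = -17324 + (1/42)*(-18) = -17324 - 3/7 = -121271/7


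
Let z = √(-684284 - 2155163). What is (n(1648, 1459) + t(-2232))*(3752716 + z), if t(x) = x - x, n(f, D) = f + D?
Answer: 11659688612 + 3107*I*√2839447 ≈ 1.166e+10 + 5.2355e+6*I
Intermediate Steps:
n(f, D) = D + f
z = I*√2839447 (z = √(-2839447) = I*√2839447 ≈ 1685.1*I)
t(x) = 0
(n(1648, 1459) + t(-2232))*(3752716 + z) = ((1459 + 1648) + 0)*(3752716 + I*√2839447) = (3107 + 0)*(3752716 + I*√2839447) = 3107*(3752716 + I*√2839447) = 11659688612 + 3107*I*√2839447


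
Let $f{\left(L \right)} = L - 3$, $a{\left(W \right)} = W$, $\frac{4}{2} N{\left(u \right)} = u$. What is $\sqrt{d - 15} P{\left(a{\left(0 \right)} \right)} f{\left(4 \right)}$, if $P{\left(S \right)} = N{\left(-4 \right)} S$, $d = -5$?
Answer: $0$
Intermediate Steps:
$N{\left(u \right)} = \frac{u}{2}$
$f{\left(L \right)} = -3 + L$
$P{\left(S \right)} = - 2 S$ ($P{\left(S \right)} = \frac{1}{2} \left(-4\right) S = - 2 S$)
$\sqrt{d - 15} P{\left(a{\left(0 \right)} \right)} f{\left(4 \right)} = \sqrt{-5 - 15} \left(\left(-2\right) 0\right) \left(-3 + 4\right) = \sqrt{-20} \cdot 0 \cdot 1 = 2 i \sqrt{5} \cdot 0 \cdot 1 = 0 \cdot 1 = 0$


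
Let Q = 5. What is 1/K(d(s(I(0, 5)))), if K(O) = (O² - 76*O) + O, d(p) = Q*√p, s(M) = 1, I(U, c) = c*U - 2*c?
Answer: -1/350 ≈ -0.0028571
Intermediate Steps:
I(U, c) = -2*c + U*c (I(U, c) = U*c - 2*c = -2*c + U*c)
d(p) = 5*√p
K(O) = O² - 75*O
1/K(d(s(I(0, 5)))) = 1/((5*√1)*(-75 + 5*√1)) = 1/((5*1)*(-75 + 5*1)) = 1/(5*(-75 + 5)) = 1/(5*(-70)) = 1/(-350) = -1/350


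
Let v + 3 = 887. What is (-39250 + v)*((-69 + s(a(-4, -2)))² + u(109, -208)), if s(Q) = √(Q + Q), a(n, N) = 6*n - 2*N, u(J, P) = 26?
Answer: -182123402 + 10589016*I*√10 ≈ -1.8212e+8 + 3.3485e+7*I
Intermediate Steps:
v = 884 (v = -3 + 887 = 884)
a(n, N) = -2*N + 6*n
s(Q) = √2*√Q (s(Q) = √(2*Q) = √2*√Q)
(-39250 + v)*((-69 + s(a(-4, -2)))² + u(109, -208)) = (-39250 + 884)*((-69 + √2*√(-2*(-2) + 6*(-4)))² + 26) = -38366*((-69 + √2*√(4 - 24))² + 26) = -38366*((-69 + √2*√(-20))² + 26) = -38366*((-69 + √2*(2*I*√5))² + 26) = -38366*((-69 + 2*I*√10)² + 26) = -38366*(26 + (-69 + 2*I*√10)²) = -997516 - 38366*(-69 + 2*I*√10)²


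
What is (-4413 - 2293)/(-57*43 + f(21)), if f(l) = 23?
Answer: 3353/1214 ≈ 2.7619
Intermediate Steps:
(-4413 - 2293)/(-57*43 + f(21)) = (-4413 - 2293)/(-57*43 + 23) = -6706/(-2451 + 23) = -6706/(-2428) = -6706*(-1/2428) = 3353/1214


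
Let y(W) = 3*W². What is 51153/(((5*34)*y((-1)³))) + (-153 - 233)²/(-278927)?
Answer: 278273821/2789270 ≈ 99.766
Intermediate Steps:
51153/(((5*34)*y((-1)³))) + (-153 - 233)²/(-278927) = 51153/(((5*34)*(3*((-1)³)²))) + (-153 - 233)²/(-278927) = 51153/((170*(3*(-1)²))) + (-386)²*(-1/278927) = 51153/((170*(3*1))) + 148996*(-1/278927) = 51153/((170*3)) - 148996/278927 = 51153/510 - 148996/278927 = 51153*(1/510) - 148996/278927 = 1003/10 - 148996/278927 = 278273821/2789270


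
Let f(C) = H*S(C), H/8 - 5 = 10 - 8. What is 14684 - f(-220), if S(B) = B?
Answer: 27004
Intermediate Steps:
H = 56 (H = 40 + 8*(10 - 8) = 40 + 8*2 = 40 + 16 = 56)
f(C) = 56*C
14684 - f(-220) = 14684 - 56*(-220) = 14684 - 1*(-12320) = 14684 + 12320 = 27004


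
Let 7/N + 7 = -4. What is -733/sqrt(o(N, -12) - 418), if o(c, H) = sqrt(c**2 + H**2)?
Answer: 733*I*sqrt(11)/sqrt(4598 - sqrt(17473)) ≈ 36.379*I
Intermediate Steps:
N = -7/11 (N = 7/(-7 - 4) = 7/(-11) = 7*(-1/11) = -7/11 ≈ -0.63636)
o(c, H) = sqrt(H**2 + c**2)
-733/sqrt(o(N, -12) - 418) = -733/sqrt(sqrt((-12)**2 + (-7/11)**2) - 418) = -733/sqrt(sqrt(144 + 49/121) - 418) = -733/sqrt(sqrt(17473/121) - 418) = -733/sqrt(sqrt(17473)/11 - 418) = -733/sqrt(-418 + sqrt(17473)/11)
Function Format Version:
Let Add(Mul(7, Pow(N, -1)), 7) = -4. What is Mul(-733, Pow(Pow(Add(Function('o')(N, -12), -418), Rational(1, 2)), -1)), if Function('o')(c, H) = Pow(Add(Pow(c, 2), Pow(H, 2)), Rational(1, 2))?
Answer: Mul(733, I, Pow(11, Rational(1, 2)), Pow(Add(4598, Mul(-1, Pow(17473, Rational(1, 2)))), Rational(-1, 2))) ≈ Mul(36.379, I)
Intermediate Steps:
N = Rational(-7, 11) (N = Mul(7, Pow(Add(-7, -4), -1)) = Mul(7, Pow(-11, -1)) = Mul(7, Rational(-1, 11)) = Rational(-7, 11) ≈ -0.63636)
Function('o')(c, H) = Pow(Add(Pow(H, 2), Pow(c, 2)), Rational(1, 2))
Mul(-733, Pow(Pow(Add(Function('o')(N, -12), -418), Rational(1, 2)), -1)) = Mul(-733, Pow(Pow(Add(Pow(Add(Pow(-12, 2), Pow(Rational(-7, 11), 2)), Rational(1, 2)), -418), Rational(1, 2)), -1)) = Mul(-733, Pow(Pow(Add(Pow(Add(144, Rational(49, 121)), Rational(1, 2)), -418), Rational(1, 2)), -1)) = Mul(-733, Pow(Pow(Add(Pow(Rational(17473, 121), Rational(1, 2)), -418), Rational(1, 2)), -1)) = Mul(-733, Pow(Pow(Add(Mul(Rational(1, 11), Pow(17473, Rational(1, 2))), -418), Rational(1, 2)), -1)) = Mul(-733, Pow(Pow(Add(-418, Mul(Rational(1, 11), Pow(17473, Rational(1, 2)))), Rational(1, 2)), -1)) = Mul(-733, Pow(Add(-418, Mul(Rational(1, 11), Pow(17473, Rational(1, 2)))), Rational(-1, 2)))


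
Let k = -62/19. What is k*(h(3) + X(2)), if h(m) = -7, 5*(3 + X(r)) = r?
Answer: 2976/95 ≈ 31.326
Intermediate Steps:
X(r) = -3 + r/5
k = -62/19 (k = -62*1/19 = -62/19 ≈ -3.2632)
k*(h(3) + X(2)) = -62*(-7 + (-3 + (⅕)*2))/19 = -62*(-7 + (-3 + ⅖))/19 = -62*(-7 - 13/5)/19 = -62/19*(-48/5) = 2976/95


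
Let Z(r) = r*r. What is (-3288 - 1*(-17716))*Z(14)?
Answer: 2827888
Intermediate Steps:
Z(r) = r**2
(-3288 - 1*(-17716))*Z(14) = (-3288 - 1*(-17716))*14**2 = (-3288 + 17716)*196 = 14428*196 = 2827888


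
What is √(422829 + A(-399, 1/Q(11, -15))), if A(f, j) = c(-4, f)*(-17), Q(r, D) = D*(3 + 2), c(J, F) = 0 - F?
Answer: √416046 ≈ 645.02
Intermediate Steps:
c(J, F) = -F
Q(r, D) = 5*D (Q(r, D) = D*5 = 5*D)
A(f, j) = 17*f (A(f, j) = -f*(-17) = 17*f)
√(422829 + A(-399, 1/Q(11, -15))) = √(422829 + 17*(-399)) = √(422829 - 6783) = √416046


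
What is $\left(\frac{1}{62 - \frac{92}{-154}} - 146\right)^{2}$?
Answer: $\frac{495113471449}{23232400} \approx 21311.0$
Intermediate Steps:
$\left(\frac{1}{62 - \frac{92}{-154}} - 146\right)^{2} = \left(\frac{1}{62 - - \frac{46}{77}} - 146\right)^{2} = \left(\frac{1}{62 + \frac{46}{77}} - 146\right)^{2} = \left(\frac{1}{\frac{4820}{77}} - 146\right)^{2} = \left(\frac{77}{4820} - 146\right)^{2} = \left(- \frac{703643}{4820}\right)^{2} = \frac{495113471449}{23232400}$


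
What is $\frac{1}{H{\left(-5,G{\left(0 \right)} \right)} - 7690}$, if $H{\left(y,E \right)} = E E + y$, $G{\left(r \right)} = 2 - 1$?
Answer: $- \frac{1}{7694} \approx -0.00012997$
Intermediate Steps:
$G{\left(r \right)} = 1$ ($G{\left(r \right)} = 2 - 1 = 1$)
$H{\left(y,E \right)} = y + E^{2}$ ($H{\left(y,E \right)} = E^{2} + y = y + E^{2}$)
$\frac{1}{H{\left(-5,G{\left(0 \right)} \right)} - 7690} = \frac{1}{\left(-5 + 1^{2}\right) - 7690} = \frac{1}{\left(-5 + 1\right) - 7690} = \frac{1}{-4 - 7690} = \frac{1}{-7694} = - \frac{1}{7694}$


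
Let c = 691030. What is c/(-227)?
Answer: -691030/227 ≈ -3044.2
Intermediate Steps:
c/(-227) = 691030/(-227) = 691030*(-1/227) = -691030/227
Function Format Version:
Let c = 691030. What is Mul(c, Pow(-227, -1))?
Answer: Rational(-691030, 227) ≈ -3044.2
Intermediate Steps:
Mul(c, Pow(-227, -1)) = Mul(691030, Pow(-227, -1)) = Mul(691030, Rational(-1, 227)) = Rational(-691030, 227)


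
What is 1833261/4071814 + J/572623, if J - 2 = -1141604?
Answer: -3598623592425/2331614348122 ≈ -1.5434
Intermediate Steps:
J = -1141602 (J = 2 - 1141604 = -1141602)
1833261/4071814 + J/572623 = 1833261/4071814 - 1141602/572623 = -3598623592425/2331614348122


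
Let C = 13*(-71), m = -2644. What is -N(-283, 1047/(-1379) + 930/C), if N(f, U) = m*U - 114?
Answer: -5800860906/1272817 ≈ -4557.5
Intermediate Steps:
C = -923
N(f, U) = -114 - 2644*U (N(f, U) = -2644*U - 114 = -114 - 2644*U)
-N(-283, 1047/(-1379) + 930/C) = -(-114 - 2644*(1047/(-1379) + 930/(-923))) = -(-114 - 2644*(1047*(-1/1379) + 930*(-1/923))) = -(-114 - 2644*(-1047/1379 - 930/923)) = -(-114 - 2644*(-2248851/1272817)) = -(-114 + 5945962044/1272817) = -1*5800860906/1272817 = -5800860906/1272817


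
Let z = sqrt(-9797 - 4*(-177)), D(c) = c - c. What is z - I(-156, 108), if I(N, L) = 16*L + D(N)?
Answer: -1728 + I*sqrt(9089) ≈ -1728.0 + 95.336*I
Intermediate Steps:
D(c) = 0
I(N, L) = 16*L (I(N, L) = 16*L + 0 = 16*L)
z = I*sqrt(9089) (z = sqrt(-9797 + 708) = sqrt(-9089) = I*sqrt(9089) ≈ 95.336*I)
z - I(-156, 108) = I*sqrt(9089) - 16*108 = I*sqrt(9089) - 1*1728 = I*sqrt(9089) - 1728 = -1728 + I*sqrt(9089)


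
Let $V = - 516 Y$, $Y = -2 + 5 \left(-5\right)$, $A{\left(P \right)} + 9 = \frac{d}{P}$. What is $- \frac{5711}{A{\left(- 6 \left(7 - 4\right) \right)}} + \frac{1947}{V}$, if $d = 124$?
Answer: $\frac{238789763}{664092} \approx 359.57$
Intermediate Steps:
$A{\left(P \right)} = -9 + \frac{124}{P}$
$Y = -27$ ($Y = -2 - 25 = -27$)
$V = 13932$ ($V = \left(-516\right) \left(-27\right) = 13932$)
$- \frac{5711}{A{\left(- 6 \left(7 - 4\right) \right)}} + \frac{1947}{V} = - \frac{5711}{-9 + \frac{124}{\left(-6\right) \left(7 - 4\right)}} + \frac{1947}{13932} = - \frac{5711}{-9 + \frac{124}{\left(-6\right) 3}} + 1947 \cdot \frac{1}{13932} = - \frac{5711}{-9 + \frac{124}{-18}} + \frac{649}{4644} = - \frac{5711}{-9 + 124 \left(- \frac{1}{18}\right)} + \frac{649}{4644} = - \frac{5711}{-9 - \frac{62}{9}} + \frac{649}{4644} = - \frac{5711}{- \frac{143}{9}} + \frac{649}{4644} = \left(-5711\right) \left(- \frac{9}{143}\right) + \frac{649}{4644} = \frac{51399}{143} + \frac{649}{4644} = \frac{238789763}{664092}$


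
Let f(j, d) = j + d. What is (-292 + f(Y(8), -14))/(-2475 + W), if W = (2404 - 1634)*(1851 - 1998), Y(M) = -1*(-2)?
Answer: 304/115665 ≈ 0.0026283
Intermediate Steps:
Y(M) = 2
W = -113190 (W = 770*(-147) = -113190)
f(j, d) = d + j
(-292 + f(Y(8), -14))/(-2475 + W) = (-292 + (-14 + 2))/(-2475 - 113190) = (-292 - 12)/(-115665) = -304*(-1/115665) = 304/115665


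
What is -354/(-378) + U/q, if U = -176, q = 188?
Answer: 1/2961 ≈ 0.00033772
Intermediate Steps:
-354/(-378) + U/q = -354/(-378) - 176/188 = -354*(-1/378) - 176*1/188 = 59/63 - 44/47 = 1/2961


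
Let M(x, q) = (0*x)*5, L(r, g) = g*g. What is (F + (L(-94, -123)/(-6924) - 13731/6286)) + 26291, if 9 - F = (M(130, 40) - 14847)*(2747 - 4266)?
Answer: -163406752274615/7254044 ≈ -2.2526e+7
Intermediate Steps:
L(r, g) = g**2
M(x, q) = 0 (M(x, q) = 0*5 = 0)
F = -22552584 (F = 9 - (0 - 14847)*(2747 - 4266) = 9 - (-14847)*(-1519) = 9 - 1*22552593 = 9 - 22552593 = -22552584)
(F + (L(-94, -123)/(-6924) - 13731/6286)) + 26291 = (-22552584 + ((-123)**2/(-6924) - 13731/6286)) + 26291 = (-22552584 + (15129*(-1/6924) - 13731*1/6286)) + 26291 = (-22552584 + (-5043/2308 - 13731/6286)) + 26291 = (-22552584 - 31695723/7254044) + 26291 = -163597468345419/7254044 + 26291 = -163406752274615/7254044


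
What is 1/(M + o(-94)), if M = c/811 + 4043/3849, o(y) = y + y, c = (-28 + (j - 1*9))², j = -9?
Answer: -3121539/575425975 ≈ -0.0054247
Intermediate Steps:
c = 2116 (c = (-28 + (-9 - 1*9))² = (-28 + (-9 - 9))² = (-28 - 18)² = (-46)² = 2116)
o(y) = 2*y
M = 11423357/3121539 (M = 2116/811 + 4043/3849 = 11423357/3121539 ≈ 3.6595)
1/(M + o(-94)) = 1/(11423357/3121539 + 2*(-94)) = 1/(11423357/3121539 - 188) = 1/(-575425975/3121539) = -3121539/575425975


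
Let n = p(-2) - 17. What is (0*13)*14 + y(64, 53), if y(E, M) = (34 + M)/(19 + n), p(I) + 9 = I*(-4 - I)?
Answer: -29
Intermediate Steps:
p(I) = -9 + I*(-4 - I)
n = -22 (n = (-9 - 1*(-2)**2 - 4*(-2)) - 17 = (-9 - 1*4 + 8) - 17 = (-9 - 4 + 8) - 17 = -5 - 17 = -22)
y(E, M) = -34/3 - M/3 (y(E, M) = (34 + M)/(19 - 22) = (34 + M)/(-3) = (34 + M)*(-1/3) = -34/3 - M/3)
(0*13)*14 + y(64, 53) = (0*13)*14 + (-34/3 - 1/3*53) = 0*14 + (-34/3 - 53/3) = 0 - 29 = -29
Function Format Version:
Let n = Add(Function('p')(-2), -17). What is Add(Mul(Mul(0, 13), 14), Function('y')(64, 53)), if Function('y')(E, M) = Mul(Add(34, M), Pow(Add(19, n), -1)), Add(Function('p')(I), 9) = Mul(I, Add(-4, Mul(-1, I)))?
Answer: -29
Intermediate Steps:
Function('p')(I) = Add(-9, Mul(I, Add(-4, Mul(-1, I))))
n = -22 (n = Add(Add(-9, Mul(-1, Pow(-2, 2)), Mul(-4, -2)), -17) = Add(Add(-9, Mul(-1, 4), 8), -17) = Add(Add(-9, -4, 8), -17) = Add(-5, -17) = -22)
Function('y')(E, M) = Add(Rational(-34, 3), Mul(Rational(-1, 3), M)) (Function('y')(E, M) = Mul(Add(34, M), Pow(Add(19, -22), -1)) = Mul(Add(34, M), Pow(-3, -1)) = Mul(Add(34, M), Rational(-1, 3)) = Add(Rational(-34, 3), Mul(Rational(-1, 3), M)))
Add(Mul(Mul(0, 13), 14), Function('y')(64, 53)) = Add(Mul(Mul(0, 13), 14), Add(Rational(-34, 3), Mul(Rational(-1, 3), 53))) = Add(Mul(0, 14), Add(Rational(-34, 3), Rational(-53, 3))) = Add(0, -29) = -29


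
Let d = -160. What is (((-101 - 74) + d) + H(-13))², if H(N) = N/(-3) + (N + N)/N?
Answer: 972196/9 ≈ 1.0802e+5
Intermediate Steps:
H(N) = 2 - N/3 (H(N) = N*(-⅓) + (2*N)/N = -N/3 + 2 = 2 - N/3)
(((-101 - 74) + d) + H(-13))² = (((-101 - 74) - 160) + (2 - ⅓*(-13)))² = ((-175 - 160) + (2 + 13/3))² = (-335 + 19/3)² = (-986/3)² = 972196/9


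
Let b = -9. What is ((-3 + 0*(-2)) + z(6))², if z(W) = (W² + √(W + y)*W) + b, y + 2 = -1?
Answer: 684 + 288*√3 ≈ 1182.8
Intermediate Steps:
y = -3 (y = -2 - 1 = -3)
z(W) = -9 + W² + W*√(-3 + W) (z(W) = (W² + √(W - 3)*W) - 9 = (W² + √(-3 + W)*W) - 9 = (W² + W*√(-3 + W)) - 9 = -9 + W² + W*√(-3 + W))
((-3 + 0*(-2)) + z(6))² = ((-3 + 0*(-2)) + (-9 + 6² + 6*√(-3 + 6)))² = ((-3 + 0) + (-9 + 36 + 6*√3))² = (-3 + (27 + 6*√3))² = (24 + 6*√3)²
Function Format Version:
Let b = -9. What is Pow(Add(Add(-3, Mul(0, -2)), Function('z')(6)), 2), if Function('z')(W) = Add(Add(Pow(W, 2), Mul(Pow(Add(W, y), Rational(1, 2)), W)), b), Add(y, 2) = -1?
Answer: Add(684, Mul(288, Pow(3, Rational(1, 2)))) ≈ 1182.8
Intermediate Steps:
y = -3 (y = Add(-2, -1) = -3)
Function('z')(W) = Add(-9, Pow(W, 2), Mul(W, Pow(Add(-3, W), Rational(1, 2)))) (Function('z')(W) = Add(Add(Pow(W, 2), Mul(Pow(Add(W, -3), Rational(1, 2)), W)), -9) = Add(Add(Pow(W, 2), Mul(Pow(Add(-3, W), Rational(1, 2)), W)), -9) = Add(Add(Pow(W, 2), Mul(W, Pow(Add(-3, W), Rational(1, 2)))), -9) = Add(-9, Pow(W, 2), Mul(W, Pow(Add(-3, W), Rational(1, 2)))))
Pow(Add(Add(-3, Mul(0, -2)), Function('z')(6)), 2) = Pow(Add(Add(-3, Mul(0, -2)), Add(-9, Pow(6, 2), Mul(6, Pow(Add(-3, 6), Rational(1, 2))))), 2) = Pow(Add(Add(-3, 0), Add(-9, 36, Mul(6, Pow(3, Rational(1, 2))))), 2) = Pow(Add(-3, Add(27, Mul(6, Pow(3, Rational(1, 2))))), 2) = Pow(Add(24, Mul(6, Pow(3, Rational(1, 2)))), 2)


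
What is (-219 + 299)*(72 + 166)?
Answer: 19040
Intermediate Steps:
(-219 + 299)*(72 + 166) = 80*238 = 19040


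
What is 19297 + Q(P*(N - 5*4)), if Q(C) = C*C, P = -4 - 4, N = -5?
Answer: 59297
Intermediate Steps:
P = -8
Q(C) = C²
19297 + Q(P*(N - 5*4)) = 19297 + (-8*(-5 - 5*4))² = 19297 + (-8*(-5 - 20))² = 19297 + (-8*(-25))² = 19297 + 200² = 19297 + 40000 = 59297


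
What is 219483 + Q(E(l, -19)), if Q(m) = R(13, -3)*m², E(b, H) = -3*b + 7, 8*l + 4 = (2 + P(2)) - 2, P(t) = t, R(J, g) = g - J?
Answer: 218522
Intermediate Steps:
l = -¼ (l = -½ + ((2 + 2) - 2)/8 = -½ + (4 - 2)/8 = -½ + (⅛)*2 = -½ + ¼ = -¼ ≈ -0.25000)
E(b, H) = 7 - 3*b
Q(m) = -16*m² (Q(m) = (-3 - 1*13)*m² = (-3 - 13)*m² = -16*m²)
219483 + Q(E(l, -19)) = 219483 - 16*(7 - 3*(-¼))² = 219483 - 16*(7 + ¾)² = 219483 - 16*(31/4)² = 219483 - 16*961/16 = 219483 - 961 = 218522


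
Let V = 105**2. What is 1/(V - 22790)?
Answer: -1/11765 ≈ -8.4998e-5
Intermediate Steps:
V = 11025
1/(V - 22790) = 1/(11025 - 22790) = 1/(-11765) = -1/11765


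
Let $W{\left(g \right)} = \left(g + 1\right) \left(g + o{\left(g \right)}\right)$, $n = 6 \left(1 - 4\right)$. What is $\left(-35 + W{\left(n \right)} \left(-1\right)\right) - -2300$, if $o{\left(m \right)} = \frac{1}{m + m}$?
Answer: $\frac{70507}{36} \approx 1958.5$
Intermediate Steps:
$o{\left(m \right)} = \frac{1}{2 m}$
$n = -18$ ($n = 6 \left(-3\right) = -18$)
$W{\left(g \right)} = \left(1 + g\right) \left(g + \frac{1}{2 g}\right)$ ($W{\left(g \right)} = \left(g + 1\right) \left(g + \frac{1}{2 g}\right) = \left(1 + g\right) \left(g + \frac{1}{2 g}\right)$)
$\left(-35 + W{\left(n \right)} \left(-1\right)\right) - -2300 = \left(-35 + \left(\frac{1}{2} - 18 + \left(-18\right)^{2} + \frac{1}{2 \left(-18\right)}\right) \left(-1\right)\right) - -2300 = \left(-35 + \left(\frac{1}{2} - 18 + 324 + \frac{1}{2} \left(- \frac{1}{18}\right)\right) \left(-1\right)\right) + 2300 = \left(-35 + \left(\frac{1}{2} - 18 + 324 - \frac{1}{36}\right) \left(-1\right)\right) + 2300 = \left(-35 + \frac{11033}{36} \left(-1\right)\right) + 2300 = \left(-35 - \frac{11033}{36}\right) + 2300 = - \frac{12293}{36} + 2300 = \frac{70507}{36}$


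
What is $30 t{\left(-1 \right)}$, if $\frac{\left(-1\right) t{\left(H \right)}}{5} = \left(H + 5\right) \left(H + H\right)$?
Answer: $1200$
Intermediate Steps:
$t{\left(H \right)} = - 10 H \left(5 + H\right)$ ($t{\left(H \right)} = - 5 \left(H + 5\right) \left(H + H\right) = - 5 \left(5 + H\right) 2 H = - 5 \cdot 2 H \left(5 + H\right) = - 10 H \left(5 + H\right)$)
$30 t{\left(-1 \right)} = 30 \left(\left(-10\right) \left(-1\right) \left(5 - 1\right)\right) = 30 \left(\left(-10\right) \left(-1\right) 4\right) = 30 \cdot 40 = 1200$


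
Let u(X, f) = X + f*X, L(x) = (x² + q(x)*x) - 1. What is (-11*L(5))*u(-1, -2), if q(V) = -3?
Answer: -99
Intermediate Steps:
L(x) = -1 + x² - 3*x (L(x) = (x² - 3*x) - 1 = -1 + x² - 3*x)
u(X, f) = X + X*f
(-11*L(5))*u(-1, -2) = (-11*(-1 + 5² - 3*5))*(-(1 - 2)) = (-11*(-1 + 25 - 15))*(-1*(-1)) = -11*9*1 = -99*1 = -99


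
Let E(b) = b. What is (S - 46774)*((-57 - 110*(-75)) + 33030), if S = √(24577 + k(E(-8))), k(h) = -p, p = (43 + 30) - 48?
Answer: -1928164602 + 247338*√682 ≈ -1.9217e+9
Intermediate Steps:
p = 25 (p = 73 - 48 = 25)
k(h) = -25 (k(h) = -1*25 = -25)
S = 6*√682 (S = √(24577 - 25) = √24552 = 6*√682 ≈ 156.69)
(S - 46774)*((-57 - 110*(-75)) + 33030) = (6*√682 - 46774)*((-57 - 110*(-75)) + 33030) = (-46774 + 6*√682)*((-57 + 8250) + 33030) = (-46774 + 6*√682)*(8193 + 33030) = (-46774 + 6*√682)*41223 = -1928164602 + 247338*√682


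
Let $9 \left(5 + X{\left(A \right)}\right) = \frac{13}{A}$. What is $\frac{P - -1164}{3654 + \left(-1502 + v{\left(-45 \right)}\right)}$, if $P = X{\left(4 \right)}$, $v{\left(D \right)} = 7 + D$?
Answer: $\frac{41737}{76104} \approx 0.54842$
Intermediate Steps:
$X{\left(A \right)} = -5 + \frac{13}{9 A}$ ($X{\left(A \right)} = -5 + \frac{13 \frac{1}{A}}{9} = -5 + \frac{13}{9 A}$)
$P = - \frac{167}{36}$ ($P = -5 + \frac{13}{9 \cdot 4} = -5 + \frac{13}{9} \cdot \frac{1}{4} = -5 + \frac{13}{36} = - \frac{167}{36} \approx -4.6389$)
$\frac{P - -1164}{3654 + \left(-1502 + v{\left(-45 \right)}\right)} = \frac{- \frac{167}{36} - -1164}{3654 + \left(-1502 + \left(7 - 45\right)\right)} = \frac{- \frac{167}{36} + \left(-871 + 2035\right)}{3654 - 1540} = \frac{- \frac{167}{36} + 1164}{3654 - 1540} = \frac{41737}{36 \cdot 2114} = \frac{41737}{36} \cdot \frac{1}{2114} = \frac{41737}{76104}$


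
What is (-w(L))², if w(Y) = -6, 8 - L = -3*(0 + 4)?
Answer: 36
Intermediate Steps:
L = 20 (L = 8 - (-3)*(0 + 4) = 8 - (-3)*4 = 8 - 1*(-12) = 8 + 12 = 20)
(-w(L))² = (-1*(-6))² = 6² = 36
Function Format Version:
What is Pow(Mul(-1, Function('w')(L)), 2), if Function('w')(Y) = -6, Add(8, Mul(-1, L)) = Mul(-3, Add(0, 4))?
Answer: 36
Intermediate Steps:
L = 20 (L = Add(8, Mul(-1, Mul(-3, Add(0, 4)))) = Add(8, Mul(-1, Mul(-3, 4))) = Add(8, Mul(-1, -12)) = Add(8, 12) = 20)
Pow(Mul(-1, Function('w')(L)), 2) = Pow(Mul(-1, -6), 2) = Pow(6, 2) = 36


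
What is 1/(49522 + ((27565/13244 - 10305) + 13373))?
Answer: 13244/696529525 ≈ 1.9014e-5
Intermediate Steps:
1/(49522 + ((27565/13244 - 10305) + 13373)) = 1/(49522 + (-136451855/13244 + 13373)) = 1/(49522 + 40660157/13244) = 1/(696529525/13244) = 13244/696529525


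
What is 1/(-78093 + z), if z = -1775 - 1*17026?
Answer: -1/96894 ≈ -1.0321e-5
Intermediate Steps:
z = -18801 (z = -1775 - 17026 = -18801)
1/(-78093 + z) = 1/(-78093 - 18801) = 1/(-96894) = -1/96894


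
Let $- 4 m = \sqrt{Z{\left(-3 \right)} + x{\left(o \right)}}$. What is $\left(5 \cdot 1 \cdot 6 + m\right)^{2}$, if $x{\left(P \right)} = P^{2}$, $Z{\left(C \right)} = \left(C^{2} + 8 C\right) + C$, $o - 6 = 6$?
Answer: $\frac{7263}{8} - 45 \sqrt{14} \approx 739.5$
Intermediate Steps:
$o = 12$ ($o = 6 + 6 = 12$)
$Z{\left(C \right)} = C^{2} + 9 C$
$m = - \frac{3 \sqrt{14}}{4}$ ($m = - \frac{\sqrt{- 3 \left(9 - 3\right) + 12^{2}}}{4} = - \frac{\sqrt{\left(-3\right) 6 + 144}}{4} = - \frac{\sqrt{-18 + 144}}{4} = - \frac{\sqrt{126}}{4} = - \frac{3 \sqrt{14}}{4} \approx -2.8062$)
$\left(5 \cdot 1 \cdot 6 + m\right)^{2} = \left(5 \cdot 1 \cdot 6 - \frac{3 \sqrt{14}}{4}\right)^{2} = \left(5 \cdot 6 - \frac{3 \sqrt{14}}{4}\right)^{2} = \left(30 - \frac{3 \sqrt{14}}{4}\right)^{2}$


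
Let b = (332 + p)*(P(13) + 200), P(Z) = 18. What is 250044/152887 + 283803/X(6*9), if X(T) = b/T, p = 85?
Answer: 394296519993/2316390937 ≈ 170.22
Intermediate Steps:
b = 90906 (b = (332 + 85)*(18 + 200) = 417*218 = 90906)
X(T) = 90906/T
250044/152887 + 283803/X(6*9) = 250044/152887 + 283803/((90906/((6*9)))) = 250044*(1/152887) + 283803/((90906/54)) = 250044/152887 + 283803/((90906*(1/54))) = 250044/152887 + 283803/(15151/9) = 250044/152887 + 283803*(9/15151) = 250044/152887 + 2554227/15151 = 394296519993/2316390937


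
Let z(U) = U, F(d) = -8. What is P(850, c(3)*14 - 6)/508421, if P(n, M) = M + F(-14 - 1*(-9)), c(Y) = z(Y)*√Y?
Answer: -14/508421 + 42*√3/508421 ≈ 0.00011555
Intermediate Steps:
c(Y) = Y^(3/2) (c(Y) = Y*√Y = Y^(3/2))
P(n, M) = -8 + M (P(n, M) = M - 8 = -8 + M)
P(850, c(3)*14 - 6)/508421 = (-8 + (3^(3/2)*14 - 6))/508421 = (-8 + ((3*√3)*14 - 6))*(1/508421) = (-8 + (42*√3 - 6))*(1/508421) = (-8 + (-6 + 42*√3))*(1/508421) = (-14 + 42*√3)*(1/508421) = -14/508421 + 42*√3/508421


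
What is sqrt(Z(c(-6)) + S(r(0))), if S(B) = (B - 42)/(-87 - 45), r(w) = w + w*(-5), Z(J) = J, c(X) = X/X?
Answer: sqrt(638)/22 ≈ 1.1481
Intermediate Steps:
c(X) = 1
r(w) = -4*w (r(w) = w - 5*w = -4*w)
S(B) = 7/22 - B/132 (S(B) = (-42 + B)/(-132) = (-42 + B)*(-1/132) = 7/22 - B/132)
sqrt(Z(c(-6)) + S(r(0))) = sqrt(1 + (7/22 - (-1)*0/33)) = sqrt(1 + (7/22 - 1/132*0)) = sqrt(1 + (7/22 + 0)) = sqrt(1 + 7/22) = sqrt(29/22) = sqrt(638)/22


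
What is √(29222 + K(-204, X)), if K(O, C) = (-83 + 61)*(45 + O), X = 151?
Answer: 4*√2045 ≈ 180.89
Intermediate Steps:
K(O, C) = -990 - 22*O (K(O, C) = -22*(45 + O) = -990 - 22*O)
√(29222 + K(-204, X)) = √(29222 + (-990 - 22*(-204))) = √(29222 + (-990 + 4488)) = √(29222 + 3498) = √32720 = 4*√2045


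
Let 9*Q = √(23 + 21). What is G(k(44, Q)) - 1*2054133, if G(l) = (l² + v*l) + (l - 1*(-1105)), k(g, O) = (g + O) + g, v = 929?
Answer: -159038920/81 + 2212*√11/9 ≈ -1.9626e+6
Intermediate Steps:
Q = 2*√11/9 (Q = √(23 + 21)/9 = √44/9 = (2*√11)/9 = 2*√11/9 ≈ 0.73703)
k(g, O) = O + 2*g (k(g, O) = (O + g) + g = O + 2*g)
G(l) = 1105 + l² + 930*l (G(l) = (l² + 929*l) + (l - 1*(-1105)) = (l² + 929*l) + (l + 1105) = (l² + 929*l) + (1105 + l) = 1105 + l² + 930*l)
G(k(44, Q)) - 1*2054133 = (1105 + (2*√11/9 + 2*44)² + 930*(2*√11/9 + 2*44)) - 1*2054133 = (1105 + (2*√11/9 + 88)² + 930*(2*√11/9 + 88)) - 2054133 = (1105 + (88 + 2*√11/9)² + 930*(88 + 2*√11/9)) - 2054133 = (1105 + (88 + 2*√11/9)² + (81840 + 620*√11/3)) - 2054133 = (82945 + (88 + 2*√11/9)² + 620*√11/3) - 2054133 = -1971188 + (88 + 2*√11/9)² + 620*√11/3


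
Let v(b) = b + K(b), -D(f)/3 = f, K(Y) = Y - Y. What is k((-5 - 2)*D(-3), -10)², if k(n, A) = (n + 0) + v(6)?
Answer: 3249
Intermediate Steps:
K(Y) = 0
D(f) = -3*f
v(b) = b (v(b) = b + 0 = b)
k(n, A) = 6 + n (k(n, A) = (n + 0) + 6 = n + 6 = 6 + n)
k((-5 - 2)*D(-3), -10)² = (6 + (-5 - 2)*(-3*(-3)))² = (6 - 7*9)² = (6 - 63)² = (-57)² = 3249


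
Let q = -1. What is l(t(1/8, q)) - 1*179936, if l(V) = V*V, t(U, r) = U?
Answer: -11515903/64 ≈ -1.7994e+5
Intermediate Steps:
l(V) = V²
l(t(1/8, q)) - 1*179936 = (1/8)² - 1*179936 = (⅛)² - 179936 = 1/64 - 179936 = -11515903/64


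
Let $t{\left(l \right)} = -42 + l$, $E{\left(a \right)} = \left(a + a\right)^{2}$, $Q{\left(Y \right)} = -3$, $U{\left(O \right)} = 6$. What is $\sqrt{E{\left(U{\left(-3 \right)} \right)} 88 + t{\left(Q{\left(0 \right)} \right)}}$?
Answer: $3 \sqrt{1403} \approx 112.37$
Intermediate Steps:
$E{\left(a \right)} = 4 a^{2}$ ($E{\left(a \right)} = \left(2 a\right)^{2} = 4 a^{2}$)
$\sqrt{E{\left(U{\left(-3 \right)} \right)} 88 + t{\left(Q{\left(0 \right)} \right)}} = \sqrt{4 \cdot 6^{2} \cdot 88 - 45} = \sqrt{4 \cdot 36 \cdot 88 - 45} = \sqrt{144 \cdot 88 - 45} = \sqrt{12672 - 45} = \sqrt{12627} = 3 \sqrt{1403}$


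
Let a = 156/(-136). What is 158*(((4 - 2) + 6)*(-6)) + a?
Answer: -257895/34 ≈ -7585.1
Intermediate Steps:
a = -39/34 (a = 156*(-1/136) = -39/34 ≈ -1.1471)
158*(((4 - 2) + 6)*(-6)) + a = 158*(((4 - 2) + 6)*(-6)) - 39/34 = 158*((2 + 6)*(-6)) - 39/34 = 158*(8*(-6)) - 39/34 = 158*(-48) - 39/34 = -7584 - 39/34 = -257895/34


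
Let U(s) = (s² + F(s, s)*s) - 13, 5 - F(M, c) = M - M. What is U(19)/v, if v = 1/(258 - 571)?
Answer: -138659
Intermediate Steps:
F(M, c) = 5 (F(M, c) = 5 - (M - M) = 5 - 1*0 = 5 + 0 = 5)
U(s) = -13 + s² + 5*s (U(s) = (s² + 5*s) - 13 = -13 + s² + 5*s)
v = -1/313 (v = 1/(-313) = -1/313 ≈ -0.0031949)
U(19)/v = (-13 + 19² + 5*19)/(-1/313) = (-13 + 361 + 95)*(-313) = 443*(-313) = -138659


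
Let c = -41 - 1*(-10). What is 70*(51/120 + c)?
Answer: -8561/4 ≈ -2140.3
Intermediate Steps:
c = -31 (c = -41 + 10 = -31)
70*(51/120 + c) = 70*(51/120 - 31) = 70*(51*(1/120) - 31) = 70*(17/40 - 31) = 70*(-1223/40) = -8561/4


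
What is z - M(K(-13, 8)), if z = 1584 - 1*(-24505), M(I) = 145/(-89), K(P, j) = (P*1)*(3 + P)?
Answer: 2322066/89 ≈ 26091.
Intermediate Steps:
K(P, j) = P*(3 + P)
M(I) = -145/89 (M(I) = 145*(-1/89) = -145/89)
z = 26089 (z = 1584 + 24505 = 26089)
z - M(K(-13, 8)) = 26089 - 1*(-145/89) = 26089 + 145/89 = 2322066/89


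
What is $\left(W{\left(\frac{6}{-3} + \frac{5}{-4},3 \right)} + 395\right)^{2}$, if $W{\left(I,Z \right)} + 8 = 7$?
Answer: $155236$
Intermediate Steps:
$W{\left(I,Z \right)} = -1$ ($W{\left(I,Z \right)} = -8 + 7 = -1$)
$\left(W{\left(\frac{6}{-3} + \frac{5}{-4},3 \right)} + 395\right)^{2} = \left(-1 + 395\right)^{2} = 394^{2} = 155236$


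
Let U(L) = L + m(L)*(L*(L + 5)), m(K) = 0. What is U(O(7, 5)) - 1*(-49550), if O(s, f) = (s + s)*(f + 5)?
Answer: 49690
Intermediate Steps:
O(s, f) = 2*s*(5 + f) (O(s, f) = (2*s)*(5 + f) = 2*s*(5 + f))
U(L) = L (U(L) = L + 0*(L*(L + 5)) = L + 0*(L*(5 + L)) = L + 0 = L)
U(O(7, 5)) - 1*(-49550) = 2*7*(5 + 5) - 1*(-49550) = 2*7*10 + 49550 = 140 + 49550 = 49690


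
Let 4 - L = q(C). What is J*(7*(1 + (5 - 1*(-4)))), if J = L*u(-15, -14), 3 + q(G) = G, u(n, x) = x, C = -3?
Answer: -9800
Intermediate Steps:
q(G) = -3 + G
L = 10 (L = 4 - (-3 - 3) = 4 - 1*(-6) = 4 + 6 = 10)
J = -140 (J = 10*(-14) = -140)
J*(7*(1 + (5 - 1*(-4)))) = -980*(1 + (5 - 1*(-4))) = -980*(1 + (5 + 4)) = -980*(1 + 9) = -980*10 = -140*70 = -9800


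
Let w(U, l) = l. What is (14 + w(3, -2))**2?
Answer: 144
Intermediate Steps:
(14 + w(3, -2))**2 = (14 - 2)**2 = 12**2 = 144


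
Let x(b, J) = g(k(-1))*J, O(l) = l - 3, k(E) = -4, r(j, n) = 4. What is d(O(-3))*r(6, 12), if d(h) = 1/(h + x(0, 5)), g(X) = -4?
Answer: -2/13 ≈ -0.15385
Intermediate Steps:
O(l) = -3 + l
x(b, J) = -4*J
d(h) = 1/(-20 + h) (d(h) = 1/(h - 4*5) = 1/(h - 20) = 1/(-20 + h))
d(O(-3))*r(6, 12) = 4/(-20 + (-3 - 3)) = 4/(-20 - 6) = 4/(-26) = -1/26*4 = -2/13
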